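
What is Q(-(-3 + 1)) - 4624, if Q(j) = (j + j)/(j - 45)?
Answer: -198836/43 ≈ -4624.1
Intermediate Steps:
Q(j) = 2*j/(-45 + j) (Q(j) = (2*j)/(-45 + j) = 2*j/(-45 + j))
Q(-(-3 + 1)) - 4624 = 2*(-(-3 + 1))/(-45 - (-3 + 1)) - 4624 = 2*(-1*(-2))/(-45 - 1*(-2)) - 4624 = 2*2/(-45 + 2) - 4624 = 2*2/(-43) - 4624 = 2*2*(-1/43) - 4624 = -4/43 - 4624 = -198836/43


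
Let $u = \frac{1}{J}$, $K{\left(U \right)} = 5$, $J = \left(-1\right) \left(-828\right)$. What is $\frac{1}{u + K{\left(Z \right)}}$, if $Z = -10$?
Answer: $\frac{828}{4141} \approx 0.19995$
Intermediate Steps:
$J = 828$
$u = \frac{1}{828} \approx 0.0012077$
$\frac{1}{u + K{\left(Z \right)}} = \frac{1}{\frac{1}{828} + 5} = \frac{1}{\frac{4141}{828}} = \frac{828}{4141}$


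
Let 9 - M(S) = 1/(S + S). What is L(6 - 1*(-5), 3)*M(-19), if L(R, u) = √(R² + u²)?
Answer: 343*√130/38 ≈ 102.92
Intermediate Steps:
M(S) = 9 - 1/(2*S) (M(S) = 9 - 1/(S + S) = 9 - 1/(2*S))
L(6 - 1*(-5), 3)*M(-19) = √((6 - 1*(-5))² + 3²)*(9 - ½/(-19)) = √((6 + 5)² + 9)*(9 - ½*(-1/19)) = √(11² + 9)*(9 + 1/38) = √(121 + 9)*(343/38) = √130*(343/38) = 343*√130/38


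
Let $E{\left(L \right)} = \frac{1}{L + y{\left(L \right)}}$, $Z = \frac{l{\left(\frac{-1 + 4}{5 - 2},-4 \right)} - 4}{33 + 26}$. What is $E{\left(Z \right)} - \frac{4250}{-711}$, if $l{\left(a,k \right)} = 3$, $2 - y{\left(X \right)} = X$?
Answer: $\frac{9211}{1422} \approx 6.4775$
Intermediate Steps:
$y{\left(X \right)} = 2 - X$
$Z = - \frac{1}{59}$ ($Z = \frac{3 - 4}{33 + 26} = - \frac{1}{59} \approx -0.016949$)
$E{\left(L \right)} = \frac{1}{2}$ ($E{\left(L \right)} = \frac{1}{L - \left(-2 + L\right)} = \frac{1}{2}$)
$E{\left(Z \right)} - \frac{4250}{-711} = \frac{1}{2} - \frac{4250}{-711} = \frac{1}{2} - - \frac{4250}{711} = \frac{1}{2} + \frac{4250}{711} = \frac{9211}{1422}$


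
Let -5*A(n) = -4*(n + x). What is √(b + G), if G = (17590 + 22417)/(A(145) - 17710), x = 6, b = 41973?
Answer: √324622530723158/87946 ≈ 204.87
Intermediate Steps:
A(n) = 24/5 + 4*n/5 (A(n) = -(-4)*(n + 6)/5 = -(-4)*(6 + n)/5 = -(-24 - 4*n)/5 = 24/5 + 4*n/5)
G = -200035/87946 (G = (17590 + 22417)/((24/5 + (⅘)*145) - 17710) = 40007/((24/5 + 116) - 17710) = 40007/(604/5 - 17710) = 40007/(-87946/5) = 40007*(-5/87946) = -200035/87946 ≈ -2.2745)
√(b + G) = √(41973 - 200035/87946) = √(3691157423/87946) = √324622530723158/87946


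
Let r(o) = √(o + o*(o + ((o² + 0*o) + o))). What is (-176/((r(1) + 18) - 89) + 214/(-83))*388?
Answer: -61304/5727 ≈ -10.704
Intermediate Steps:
r(o) = √(o + o*(o² + 2*o)) (r(o) = √(o + o*(o + ((o² + 0) + o))) = √(o + o*(o + (o² + o))) = √(o + o*(o + (o + o²))) = √(o + o*(o² + 2*o)))
(-176/((r(1) + 18) - 89) + 214/(-83))*388 = (-176/((√(1*(1 + 1² + 2*1)) + 18) - 89) + 214/(-83))*388 = (-176/((√(1*(1 + 1 + 2)) + 18) - 89) + 214*(-1/83))*388 = (-176/((√(1*4) + 18) - 89) - 214/83)*388 = (-176/((√4 + 18) - 89) - 214/83)*388 = (-176/((2 + 18) - 89) - 214/83)*388 = (-176/(20 - 89) - 214/83)*388 = (-176/(-69) - 214/83)*388 = (-176*(-1/69) - 214/83)*388 = (176/69 - 214/83)*388 = -158/5727*388 = -61304/5727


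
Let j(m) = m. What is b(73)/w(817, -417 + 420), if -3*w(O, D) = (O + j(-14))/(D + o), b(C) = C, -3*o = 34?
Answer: 25/11 ≈ 2.2727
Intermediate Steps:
o = -34/3 (o = -⅓*34 = -34/3 ≈ -11.333)
w(O, D) = -(-14 + O)/(3*(-34/3 + D)) (w(O, D) = -(O - 14)/(3*(D - 34/3)) = -(-14 + O)/(3*(-34/3 + D)))
b(73)/w(817, -417 + 420) = 73/(((14 - 1*817)/(-34 + 3*(-417 + 420)))) = 73/(((14 - 817)/(-34 + 3*3))) = 73/((-803/(-34 + 9))) = 73/((-803/(-25))) = 73/((-1/25*(-803))) = 73/(803/25) = 73*(25/803) = 25/11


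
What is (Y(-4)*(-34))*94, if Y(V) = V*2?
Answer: 25568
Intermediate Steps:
Y(V) = 2*V
(Y(-4)*(-34))*94 = ((2*(-4))*(-34))*94 = -8*(-34)*94 = 272*94 = 25568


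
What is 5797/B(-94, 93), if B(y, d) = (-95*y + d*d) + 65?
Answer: 527/1604 ≈ 0.32855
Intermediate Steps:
B(y, d) = 65 + d² - 95*y (B(y, d) = (-95*y + d²) + 65 = (d² - 95*y) + 65 = 65 + d² - 95*y)
5797/B(-94, 93) = 5797/(65 + 93² - 95*(-94)) = 5797/(65 + 8649 + 8930) = 5797/17644 = 5797*(1/17644) = 527/1604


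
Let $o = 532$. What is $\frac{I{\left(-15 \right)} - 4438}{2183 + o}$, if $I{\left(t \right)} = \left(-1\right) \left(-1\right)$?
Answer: $- \frac{1479}{905} \approx -1.6343$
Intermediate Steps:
$I{\left(t \right)} = 1$
$\frac{I{\left(-15 \right)} - 4438}{2183 + o} = \frac{1 - 4438}{2183 + 532} = - \frac{4437}{2715} = \left(-4437\right) \frac{1}{2715} = - \frac{1479}{905}$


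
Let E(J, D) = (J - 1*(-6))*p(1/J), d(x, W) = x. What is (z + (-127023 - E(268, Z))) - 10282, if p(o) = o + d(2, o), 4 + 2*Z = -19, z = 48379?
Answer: -11989653/134 ≈ -89475.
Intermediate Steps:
Z = -23/2 (Z = -2 + (½)*(-19) = -2 - 19/2 = -23/2 ≈ -11.500)
p(o) = 2 + o (p(o) = o + 2 = 2 + o)
E(J, D) = (2 + 1/J)*(6 + J) (E(J, D) = (J - 1*(-6))*(2 + 1/J) = (J + 6)*(2 + 1/J) = (6 + J)*(2 + 1/J) = (2 + 1/J)*(6 + J))
(z + (-127023 - E(268, Z))) - 10282 = (48379 + (-127023 - (13 + 2*268 + 6/268))) - 10282 = (48379 + (-127023 - (13 + 536 + 6*(1/268)))) - 10282 = (48379 + (-127023 - (13 + 536 + 3/134))) - 10282 = (48379 + (-127023 - 1*73569/134)) - 10282 = (48379 + (-127023 - 73569/134)) - 10282 = (48379 - 17094651/134) - 10282 = -10611865/134 - 10282 = -11989653/134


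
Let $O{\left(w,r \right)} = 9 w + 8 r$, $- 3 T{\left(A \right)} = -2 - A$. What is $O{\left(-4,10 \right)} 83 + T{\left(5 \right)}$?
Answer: $\frac{10963}{3} \approx 3654.3$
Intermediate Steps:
$T{\left(A \right)} = \frac{2}{3} + \frac{A}{3}$ ($T{\left(A \right)} = - \frac{-2 - A}{3} = \frac{2}{3} + \frac{A}{3}$)
$O{\left(w,r \right)} = 8 r + 9 w$
$O{\left(-4,10 \right)} 83 + T{\left(5 \right)} = \left(8 \cdot 10 + 9 \left(-4\right)\right) 83 + \left(\frac{2}{3} + \frac{1}{3} \cdot 5\right) = \left(80 - 36\right) 83 + \left(\frac{2}{3} + \frac{5}{3}\right) = 44 \cdot 83 + \frac{7}{3} = 3652 + \frac{7}{3} = \frac{10963}{3}$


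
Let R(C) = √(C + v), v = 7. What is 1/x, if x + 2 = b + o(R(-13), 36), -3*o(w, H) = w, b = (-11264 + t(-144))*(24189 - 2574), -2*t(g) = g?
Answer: -362872623/87784360348600087 + I*√6/175568720697200174 ≈ -4.1337e-9 + 1.3952e-17*I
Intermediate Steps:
t(g) = -g/2
R(C) = √(7 + C) (R(C) = √(C + 7) = √(7 + C))
b = -241915080 (b = (-11264 - ½*(-144))*(24189 - 2574) = (-11264 + 72)*21615 = -11192*21615 = -241915080)
o(w, H) = -w/3
x = -241915082 - I*√6/3 (x = -2 + (-241915080 - √(7 - 13)/3) = -2 + (-241915080 - I*√6/3) = -241915082 - I*√6/3 ≈ -2.4192e+8 - 0.8165*I)
1/x = 1/(-241915082 - I*√6/3)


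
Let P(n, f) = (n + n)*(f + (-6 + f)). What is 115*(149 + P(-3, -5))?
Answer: 28175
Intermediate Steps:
P(n, f) = 2*n*(-6 + 2*f) (P(n, f) = (2*n)*(-6 + 2*f) = 2*n*(-6 + 2*f))
115*(149 + P(-3, -5)) = 115*(149 + 4*(-3)*(-3 - 5)) = 115*(149 + 4*(-3)*(-8)) = 115*(149 + 96) = 115*245 = 28175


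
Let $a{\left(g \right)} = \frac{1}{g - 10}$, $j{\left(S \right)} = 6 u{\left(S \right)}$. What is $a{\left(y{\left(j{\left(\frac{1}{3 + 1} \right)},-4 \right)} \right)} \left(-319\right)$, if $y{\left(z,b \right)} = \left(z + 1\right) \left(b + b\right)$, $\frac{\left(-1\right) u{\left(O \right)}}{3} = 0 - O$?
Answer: $\frac{319}{54} \approx 5.9074$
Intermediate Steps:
$u{\left(O \right)} = 3 O$ ($u{\left(O \right)} = - 3 \left(0 - O\right) = - 3 \left(- O\right) = 3 O$)
$j{\left(S \right)} = 18 S$ ($j{\left(S \right)} = 6 \cdot 3 S = 18 S$)
$y{\left(z,b \right)} = 2 b \left(1 + z\right)$ ($y{\left(z,b \right)} = \left(1 + z\right) 2 b = 2 b \left(1 + z\right)$)
$a{\left(g \right)} = \frac{1}{-10 + g}$
$a{\left(y{\left(j{\left(\frac{1}{3 + 1} \right)},-4 \right)} \right)} \left(-319\right) = \frac{1}{-10 + 2 \left(-4\right) \left(1 + \frac{18}{3 + 1}\right)} \left(-319\right) = \frac{1}{-10 + 2 \left(-4\right) \left(1 + \frac{18}{4}\right)} \left(-319\right) = \frac{1}{-10 + 2 \left(-4\right) \left(1 + 18 \cdot \frac{1}{4}\right)} \left(-319\right) = \frac{1}{-10 + 2 \left(-4\right) \left(1 + \frac{9}{2}\right)} \left(-319\right) = \frac{1}{-10 + 2 \left(-4\right) \frac{11}{2}} \left(-319\right) = \frac{1}{-10 - 44} \left(-319\right) = \frac{1}{-54} \left(-319\right) = \left(- \frac{1}{54}\right) \left(-319\right) = \frac{319}{54}$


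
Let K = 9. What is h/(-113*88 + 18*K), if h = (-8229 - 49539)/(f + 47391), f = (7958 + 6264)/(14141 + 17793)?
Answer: 115297707/925253956582 ≈ 0.00012461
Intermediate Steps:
f = 7111/15967 (f = 14222/31934 = 14222*(1/31934) = 7111/15967 ≈ 0.44536)
h = -115297707/94587401 (h = (-8229 - 49539)/(7111/15967 + 47391) = -57768/756699208/15967 = -57768*15967/756699208 = -115297707/94587401 ≈ -1.2190)
h/(-113*88 + 18*K) = -115297707/(94587401*(-113*88 + 18*9)) = -115297707/(94587401*(-9944 + 162)) = -115297707/94587401/(-9782) = -115297707/94587401*(-1/9782) = 115297707/925253956582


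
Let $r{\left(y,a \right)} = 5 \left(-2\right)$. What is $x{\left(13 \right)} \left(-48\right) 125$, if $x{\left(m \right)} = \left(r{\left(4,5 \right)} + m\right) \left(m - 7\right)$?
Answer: $-108000$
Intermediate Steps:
$r{\left(y,a \right)} = -10$
$x{\left(m \right)} = \left(-10 + m\right) \left(-7 + m\right)$ ($x{\left(m \right)} = \left(-10 + m\right) \left(m - 7\right) = \left(-10 + m\right) \left(-7 + m\right)$)
$x{\left(13 \right)} \left(-48\right) 125 = \left(70 + 13^{2} - 221\right) \left(-48\right) 125 = \left(70 + 169 - 221\right) \left(-48\right) 125 = 18 \left(-48\right) 125 = \left(-864\right) 125 = -108000$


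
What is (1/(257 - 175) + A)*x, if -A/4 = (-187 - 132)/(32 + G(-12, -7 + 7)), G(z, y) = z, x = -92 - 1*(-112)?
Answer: 52326/41 ≈ 1276.2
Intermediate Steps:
x = 20 (x = -92 + 112 = 20)
A = 319/5 (A = -4*(-187 - 132)/(32 - 12) = -(-1276)/20 = -4*(-319/20) = 319/5 ≈ 63.800)
(1/(257 - 175) + A)*x = (1/(257 - 175) + 319/5)*20 = (1/82 + 319/5)*20 = (26163/410)*20 = 52326/41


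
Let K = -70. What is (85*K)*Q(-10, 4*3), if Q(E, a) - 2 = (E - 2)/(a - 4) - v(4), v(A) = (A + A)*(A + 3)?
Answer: 330225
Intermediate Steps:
v(A) = 2*A*(3 + A) (v(A) = (2*A)*(3 + A) = 2*A*(3 + A))
Q(E, a) = -54 + (-2 + E)/(-4 + a) (Q(E, a) = 2 + ((E - 2)/(a - 4) - 2*4*(3 + 4)) = 2 + ((-2 + E)/(-4 + a) - 2*4*7) = 2 + ((-2 + E)/(-4 + a) - 1*56) = 2 + ((-2 + E)/(-4 + a) - 56) = 2 + (-56 + (-2 + E)/(-4 + a)) = -54 + (-2 + E)/(-4 + a))
(85*K)*Q(-10, 4*3) = (85*(-70))*((214 - 10 - 216*3)/(-4 + 4*3)) = -5950*(214 - 10 - 54*12)/(-4 + 12) = -5950*(214 - 10 - 648)/8 = -2975*(-444)/4 = -5950*(-111/2) = 330225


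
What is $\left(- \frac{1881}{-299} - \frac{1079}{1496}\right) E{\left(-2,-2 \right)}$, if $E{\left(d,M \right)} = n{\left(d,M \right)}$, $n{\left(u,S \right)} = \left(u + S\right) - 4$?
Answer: $- \frac{2491355}{55913} \approx -44.558$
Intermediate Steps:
$n{\left(u,S \right)} = -4 + S + u$ ($n{\left(u,S \right)} = \left(S + u\right) - 4 = -4 + S + u$)
$E{\left(d,M \right)} = -4 + M + d$
$\left(- \frac{1881}{-299} - \frac{1079}{1496}\right) E{\left(-2,-2 \right)} = \left(- \frac{1881}{-299} - \frac{1079}{1496}\right) \left(-4 - 2 - 2\right) = \left(\left(-1881\right) \left(- \frac{1}{299}\right) - \frac{1079}{1496}\right) \left(-8\right) = \left(\frac{1881}{299} - \frac{1079}{1496}\right) \left(-8\right) = \frac{2491355}{447304} \left(-8\right) = - \frac{2491355}{55913}$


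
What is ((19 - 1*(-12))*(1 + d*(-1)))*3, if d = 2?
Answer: -93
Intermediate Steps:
((19 - 1*(-12))*(1 + d*(-1)))*3 = ((19 - 1*(-12))*(1 + 2*(-1)))*3 = ((19 + 12)*(1 - 2))*3 = (31*(-1))*3 = -31*3 = -93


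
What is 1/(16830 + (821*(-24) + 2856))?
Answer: -1/18 ≈ -0.055556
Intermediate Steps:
1/(16830 + (821*(-24) + 2856)) = 1/(16830 + (-19704 + 2856)) = 1/(16830 - 16848) = 1/(-18) = -1/18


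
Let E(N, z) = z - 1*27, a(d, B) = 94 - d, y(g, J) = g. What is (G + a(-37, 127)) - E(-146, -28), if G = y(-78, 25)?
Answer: 108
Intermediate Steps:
G = -78
E(N, z) = -27 + z (E(N, z) = z - 27 = -27 + z)
(G + a(-37, 127)) - E(-146, -28) = (-78 + (94 - 1*(-37))) - (-27 - 28) = (-78 + (94 + 37)) - 1*(-55) = (-78 + 131) + 55 = 53 + 55 = 108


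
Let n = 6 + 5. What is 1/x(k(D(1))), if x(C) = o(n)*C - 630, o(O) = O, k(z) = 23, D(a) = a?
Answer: -1/377 ≈ -0.0026525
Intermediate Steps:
n = 11
x(C) = -630 + 11*C (x(C) = 11*C - 630 = -630 + 11*C)
1/x(k(D(1))) = 1/(-630 + 11*23) = 1/(-630 + 253) = 1/(-377) = -1/377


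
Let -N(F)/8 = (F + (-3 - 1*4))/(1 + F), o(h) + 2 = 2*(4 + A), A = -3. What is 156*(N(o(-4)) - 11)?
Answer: 7020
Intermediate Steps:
o(h) = 0 (o(h) = -2 + 2*(4 - 3) = -2 + 2*1 = -2 + 2 = 0)
N(F) = -8*(-7 + F)/(1 + F) (N(F) = -8*(F + (-3 - 1*4))/(1 + F) = -8*(F + (-3 - 4))/(1 + F) = -8*(F - 7)/(1 + F) = -8*(-7 + F)/(1 + F))
156*(N(o(-4)) - 11) = 156*(8*(7 - 1*0)/(1 + 0) - 11) = 156*(8*(7 + 0)/1 - 11) = 156*(8*1*7 - 11) = 156*(56 - 11) = 156*45 = 7020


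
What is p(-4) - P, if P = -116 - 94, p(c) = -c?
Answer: 214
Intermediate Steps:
P = -210
p(-4) - P = -1*(-4) - 1*(-210) = 4 + 210 = 214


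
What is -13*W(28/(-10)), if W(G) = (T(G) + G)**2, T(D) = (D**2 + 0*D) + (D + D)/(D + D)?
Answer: -296413/625 ≈ -474.26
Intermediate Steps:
T(D) = 1 + D**2 (T(D) = (D**2 + 0) + (2*D)/((2*D)) = D**2 + (2*D)*(1/(2*D)) = D**2 + 1 = 1 + D**2)
W(G) = (1 + G + G**2)**2 (W(G) = ((1 + G**2) + G)**2 = (1 + G + G**2)**2)
-13*W(28/(-10)) = -13*(1 + 28/(-10) + (28/(-10))**2)**2 = -13*(1 + 28*(-1/10) + (28*(-1/10))**2)**2 = -13*(1 - 14/5 + (-14/5)**2)**2 = -13*(1 - 14/5 + 196/25)**2 = -13*(151/25)**2 = -13*22801/625 = -296413/625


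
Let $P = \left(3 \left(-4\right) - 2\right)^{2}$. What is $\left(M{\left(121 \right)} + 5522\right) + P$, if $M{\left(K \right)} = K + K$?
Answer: $5960$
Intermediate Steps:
$M{\left(K \right)} = 2 K$
$P = 196$ ($P = \left(-12 - 2\right)^{2} = \left(-14\right)^{2} = 196$)
$\left(M{\left(121 \right)} + 5522\right) + P = \left(2 \cdot 121 + 5522\right) + 196 = \left(242 + 5522\right) + 196 = 5764 + 196 = 5960$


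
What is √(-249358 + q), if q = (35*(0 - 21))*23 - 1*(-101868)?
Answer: 7*I*√3355 ≈ 405.46*I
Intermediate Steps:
q = 84963 (q = (35*(-21))*23 + 101868 = -735*23 + 101868 = -16905 + 101868 = 84963)
√(-249358 + q) = √(-249358 + 84963) = √(-164395) = 7*I*√3355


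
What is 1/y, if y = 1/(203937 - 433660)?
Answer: -229723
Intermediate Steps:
y = -1/229723 (y = 1/(-229723) = -1/229723 ≈ -4.3531e-6)
1/y = 1/(-1/229723) = -229723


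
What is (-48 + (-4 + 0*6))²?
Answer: 2704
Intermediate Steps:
(-48 + (-4 + 0*6))² = (-48 + (-4 + 0))² = (-48 - 4)² = (-52)² = 2704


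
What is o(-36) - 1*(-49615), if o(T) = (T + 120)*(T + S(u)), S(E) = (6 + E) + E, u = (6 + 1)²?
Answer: 55327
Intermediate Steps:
u = 49 (u = 7² = 49)
S(E) = 6 + 2*E
o(T) = (104 + T)*(120 + T) (o(T) = (T + 120)*(T + (6 + 2*49)) = (120 + T)*(T + (6 + 98)) = (120 + T)*(T + 104) = (120 + T)*(104 + T) = (104 + T)*(120 + T))
o(-36) - 1*(-49615) = (12480 + (-36)² + 224*(-36)) - 1*(-49615) = (12480 + 1296 - 8064) + 49615 = 5712 + 49615 = 55327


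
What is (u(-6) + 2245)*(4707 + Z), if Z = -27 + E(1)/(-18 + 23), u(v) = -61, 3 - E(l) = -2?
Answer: 10223304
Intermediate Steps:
E(l) = 5 (E(l) = 3 - 1*(-2) = 3 + 2 = 5)
Z = -26 (Z = -27 + 5/(-18 + 23) = -27 + 5/5 = -27 + 5*(⅕) = -27 + 1 = -26)
(u(-6) + 2245)*(4707 + Z) = (-61 + 2245)*(4707 - 26) = 2184*4681 = 10223304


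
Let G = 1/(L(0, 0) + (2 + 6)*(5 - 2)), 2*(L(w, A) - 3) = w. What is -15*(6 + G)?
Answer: -815/9 ≈ -90.556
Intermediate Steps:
L(w, A) = 3 + w/2
G = 1/27 (G = 1/((3 + (½)*0) + (2 + 6)*(5 - 2)) = 1/((3 + 0) + 8*3) = 1/(3 + 24) = 1/27 ≈ 0.037037)
-15*(6 + G) = -15*(6 + 1/27) = -15*163/27 = -815/9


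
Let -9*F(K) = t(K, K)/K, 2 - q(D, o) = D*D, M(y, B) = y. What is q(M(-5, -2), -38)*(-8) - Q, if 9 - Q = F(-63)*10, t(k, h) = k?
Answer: 1565/9 ≈ 173.89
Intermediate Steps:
q(D, o) = 2 - D**2 (q(D, o) = 2 - D*D = 2 - D**2)
F(K) = -1/9 (F(K) = -K/(9*K) = -1/9*1 = -1/9)
Q = 91/9 (Q = 9 - (-1)*10/9 = 9 - 1*(-10/9) = 9 + 10/9 = 91/9 ≈ 10.111)
q(M(-5, -2), -38)*(-8) - Q = (2 - 1*(-5)**2)*(-8) - 1*91/9 = (2 - 1*25)*(-8) - 91/9 = (2 - 25)*(-8) - 91/9 = -23*(-8) - 91/9 = 184 - 91/9 = 1565/9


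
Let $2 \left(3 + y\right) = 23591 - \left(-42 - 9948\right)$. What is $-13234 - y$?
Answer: $- \frac{60043}{2} \approx -30022.0$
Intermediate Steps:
$y = \frac{33575}{2}$ ($y = -3 + \frac{23591 - \left(-42 - 9948\right)}{2} = -3 + \frac{23591 - -9990}{2} = -3 + \frac{23591 + 9990}{2} = -3 + \frac{1}{2} \cdot 33581 = -3 + \frac{33581}{2} = \frac{33575}{2} \approx 16788.0$)
$-13234 - y = -13234 - \frac{33575}{2} = - \frac{60043}{2}$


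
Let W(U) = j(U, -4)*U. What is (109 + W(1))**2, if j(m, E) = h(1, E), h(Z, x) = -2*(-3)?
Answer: 13225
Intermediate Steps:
h(Z, x) = 6
j(m, E) = 6
W(U) = 6*U
(109 + W(1))**2 = (109 + 6*1)**2 = (109 + 6)**2 = 115**2 = 13225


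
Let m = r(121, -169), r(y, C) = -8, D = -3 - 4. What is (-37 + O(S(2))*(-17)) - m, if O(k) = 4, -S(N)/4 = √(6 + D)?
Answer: -97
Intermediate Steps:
D = -7
S(N) = -4*I (S(N) = -4*√(6 - 7) = -4*I)
m = -8
(-37 + O(S(2))*(-17)) - m = (-37 + 4*(-17)) - 1*(-8) = (-37 - 68) + 8 = -105 + 8 = -97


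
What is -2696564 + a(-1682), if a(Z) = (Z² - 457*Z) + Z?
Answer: 899552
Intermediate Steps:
a(Z) = Z² - 456*Z
-2696564 + a(-1682) = -2696564 - 1682*(-456 - 1682) = -2696564 - 1682*(-2138) = -2696564 + 3596116 = 899552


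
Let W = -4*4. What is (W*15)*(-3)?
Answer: 720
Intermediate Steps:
W = -16
(W*15)*(-3) = -16*15*(-3) = -240*(-3) = 720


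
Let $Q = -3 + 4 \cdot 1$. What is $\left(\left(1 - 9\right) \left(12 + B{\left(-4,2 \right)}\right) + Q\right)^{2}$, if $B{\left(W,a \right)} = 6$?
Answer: $20449$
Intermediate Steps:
$Q = 1$ ($Q = -3 + 4 = 1$)
$\left(\left(1 - 9\right) \left(12 + B{\left(-4,2 \right)}\right) + Q\right)^{2} = \left(\left(1 - 9\right) \left(12 + 6\right) + 1\right)^{2} = \left(\left(-8\right) 18 + 1\right)^{2} = \left(-144 + 1\right)^{2} = \left(-143\right)^{2} = 20449$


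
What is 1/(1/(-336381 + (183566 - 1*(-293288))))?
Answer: 140473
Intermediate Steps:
1/(1/(-336381 + (183566 - 1*(-293288)))) = 1/(1/(-336381 + (183566 + 293288))) = 1/(1/(-336381 + 476854)) = 1/(1/140473) = 140473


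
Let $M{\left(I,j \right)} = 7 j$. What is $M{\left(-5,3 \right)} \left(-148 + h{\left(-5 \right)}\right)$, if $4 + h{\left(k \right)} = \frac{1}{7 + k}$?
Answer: $- \frac{6363}{2} \approx -3181.5$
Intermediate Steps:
$h{\left(k \right)} = -4 + \frac{1}{7 + k}$
$M{\left(-5,3 \right)} \left(-148 + h{\left(-5 \right)}\right) = 7 \cdot 3 \left(-148 + \frac{-27 - -20}{7 - 5}\right) = 21 \left(-148 + \frac{-27 + 20}{2}\right) = 21 \left(-148 + \frac{1}{2} \left(-7\right)\right) = 21 \left(-148 - \frac{7}{2}\right) = 21 \left(- \frac{303}{2}\right) = - \frac{6363}{2}$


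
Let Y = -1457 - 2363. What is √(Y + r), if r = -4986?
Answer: I*√8806 ≈ 93.84*I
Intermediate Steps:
Y = -3820
√(Y + r) = √(-3820 - 4986) = √(-8806) = I*√8806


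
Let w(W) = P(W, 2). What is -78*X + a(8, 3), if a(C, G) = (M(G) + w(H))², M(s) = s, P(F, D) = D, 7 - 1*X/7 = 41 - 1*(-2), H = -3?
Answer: 19681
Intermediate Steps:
X = -252 (X = 49 - 7*(41 - 1*(-2)) = 49 - 7*(41 + 2) = 49 - 7*43 = 49 - 301 = -252)
w(W) = 2
a(C, G) = (2 + G)² (a(C, G) = (G + 2)² = (2 + G)²)
-78*X + a(8, 3) = -78*(-252) + (2 + 3)² = 19656 + 5² = 19656 + 25 = 19681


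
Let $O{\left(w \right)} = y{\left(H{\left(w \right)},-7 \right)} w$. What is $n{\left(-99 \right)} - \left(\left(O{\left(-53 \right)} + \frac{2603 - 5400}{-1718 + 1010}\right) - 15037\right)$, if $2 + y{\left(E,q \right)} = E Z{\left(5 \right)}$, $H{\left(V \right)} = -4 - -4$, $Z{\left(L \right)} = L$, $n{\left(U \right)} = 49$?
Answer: $\frac{10603043}{708} \approx 14976.0$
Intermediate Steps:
$H{\left(V \right)} = 0$ ($H{\left(V \right)} = -4 + 4 = 0$)
$y{\left(E,q \right)} = -2 + 5 E$ ($y{\left(E,q \right)} = -2 + E 5 = -2 + 5 E$)
$O{\left(w \right)} = - 2 w$ ($O{\left(w \right)} = \left(-2 + 5 \cdot 0\right) w = \left(-2 + 0\right) w = - 2 w$)
$n{\left(-99 \right)} - \left(\left(O{\left(-53 \right)} + \frac{2603 - 5400}{-1718 + 1010}\right) - 15037\right) = 49 - \left(\left(\left(-2\right) \left(-53\right) + \frac{2603 - 5400}{-1718 + 1010}\right) - 15037\right) = 49 - \left(\left(106 - \frac{2797}{-708}\right) - 15037\right) = 49 - \left(\left(106 - - \frac{2797}{708}\right) - 15037\right) = 49 - \left(\left(106 + \frac{2797}{708}\right) - 15037\right) = 49 - \left(\frac{77845}{708} - 15037\right) = 49 - - \frac{10568351}{708} = 49 + \frac{10568351}{708} = \frac{10603043}{708}$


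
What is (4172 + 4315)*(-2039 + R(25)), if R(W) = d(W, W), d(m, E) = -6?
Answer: -17355915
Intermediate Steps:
R(W) = -6
(4172 + 4315)*(-2039 + R(25)) = (4172 + 4315)*(-2039 - 6) = 8487*(-2045) = -17355915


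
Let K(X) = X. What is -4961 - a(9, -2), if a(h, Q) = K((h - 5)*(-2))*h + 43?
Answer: -4932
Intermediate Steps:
a(h, Q) = 43 + h*(10 - 2*h) (a(h, Q) = ((h - 5)*(-2))*h + 43 = ((-5 + h)*(-2))*h + 43 = (10 - 2*h)*h + 43 = h*(10 - 2*h) + 43 = 43 + h*(10 - 2*h))
-4961 - a(9, -2) = -4961 - (43 - 2*9*(-5 + 9)) = -4961 - (43 - 2*9*4) = -4961 - (43 - 72) = -4961 - 1*(-29) = -4961 + 29 = -4932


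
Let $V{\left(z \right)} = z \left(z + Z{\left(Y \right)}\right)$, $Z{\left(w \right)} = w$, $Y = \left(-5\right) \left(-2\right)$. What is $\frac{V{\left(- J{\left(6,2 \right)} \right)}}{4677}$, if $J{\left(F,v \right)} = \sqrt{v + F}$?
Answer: $\frac{8}{4677} - \frac{20 \sqrt{2}}{4677} \approx -0.004337$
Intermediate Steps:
$Y = 10$
$J{\left(F,v \right)} = \sqrt{F + v}$
$V{\left(z \right)} = z \left(10 + z\right)$ ($V{\left(z \right)} = z \left(z + 10\right) = z \left(10 + z\right)$)
$\frac{V{\left(- J{\left(6,2 \right)} \right)}}{4677} = \frac{- \sqrt{6 + 2} \left(10 - \sqrt{6 + 2}\right)}{4677} = - \sqrt{8} \left(10 - \sqrt{8}\right) \frac{1}{4677} = - 2 \sqrt{2} \left(10 - 2 \sqrt{2}\right) \frac{1}{4677} = - \frac{2 \sqrt{2} \left(10 - 2 \sqrt{2}\right)}{4677}$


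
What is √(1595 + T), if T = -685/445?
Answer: √12621802/89 ≈ 39.918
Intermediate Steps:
T = -137/89 (T = -685*1/445 = -137/89 ≈ -1.5393)
√(1595 + T) = √(1595 - 137/89) = √(141818/89) = √12621802/89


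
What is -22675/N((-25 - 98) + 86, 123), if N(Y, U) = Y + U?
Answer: -22675/86 ≈ -263.66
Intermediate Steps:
N(Y, U) = U + Y
-22675/N((-25 - 98) + 86, 123) = -22675/(123 + ((-25 - 98) + 86)) = -22675/(123 + (-123 + 86)) = -22675/(123 - 37) = -22675/86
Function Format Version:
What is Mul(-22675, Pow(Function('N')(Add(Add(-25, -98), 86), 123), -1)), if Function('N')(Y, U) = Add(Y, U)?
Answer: Rational(-22675, 86) ≈ -263.66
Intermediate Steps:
Function('N')(Y, U) = Add(U, Y)
Mul(-22675, Pow(Function('N')(Add(Add(-25, -98), 86), 123), -1)) = Mul(-22675, Pow(Add(123, Add(Add(-25, -98), 86)), -1)) = Mul(-22675, Pow(Add(123, Add(-123, 86)), -1)) = Mul(-22675, Pow(Add(123, -37), -1)) = Mul(-22675, Pow(86, -1)) = Mul(-22675, Rational(1, 86)) = Rational(-22675, 86)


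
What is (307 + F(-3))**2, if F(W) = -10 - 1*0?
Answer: 88209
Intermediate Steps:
F(W) = -10 (F(W) = -10 + 0 = -10)
(307 + F(-3))**2 = (307 - 10)**2 = 297**2 = 88209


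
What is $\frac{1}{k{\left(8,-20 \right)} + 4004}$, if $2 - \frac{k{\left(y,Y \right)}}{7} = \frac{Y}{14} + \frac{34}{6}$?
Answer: $\frac{3}{11965} \approx 0.00025073$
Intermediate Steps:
$k{\left(y,Y \right)} = - \frac{77}{3} - \frac{Y}{2}$ ($k{\left(y,Y \right)} = 14 - 7 \left(\frac{Y}{14} + \frac{34}{6}\right) = 14 - 7 \left(Y \frac{1}{14} + 34 \cdot \frac{1}{6}\right) = 14 - 7 \left(\frac{Y}{14} + \frac{17}{3}\right) = 14 - 7 \left(\frac{17}{3} + \frac{Y}{14}\right) = 14 - \left(\frac{119}{3} + \frac{Y}{2}\right) = - \frac{77}{3} - \frac{Y}{2}$)
$\frac{1}{k{\left(8,-20 \right)} + 4004} = \frac{1}{\left(- \frac{77}{3} - -10\right) + 4004} = \frac{1}{\left(- \frac{77}{3} + 10\right) + 4004} = \frac{1}{- \frac{47}{3} + 4004} = \frac{1}{\frac{11965}{3}} = \frac{3}{11965}$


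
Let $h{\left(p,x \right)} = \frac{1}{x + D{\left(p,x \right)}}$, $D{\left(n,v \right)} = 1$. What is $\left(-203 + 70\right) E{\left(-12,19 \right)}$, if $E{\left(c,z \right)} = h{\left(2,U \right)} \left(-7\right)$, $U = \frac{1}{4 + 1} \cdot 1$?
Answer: $\frac{4655}{6} \approx 775.83$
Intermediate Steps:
$U = \frac{1}{5}$ ($U = \frac{1}{5} \cdot 1 = \frac{1}{5} \approx 0.2$)
$h{\left(p,x \right)} = \frac{1}{1 + x}$ ($h{\left(p,x \right)} = \frac{1}{x + 1} = \frac{1}{1 + x}$)
$E{\left(c,z \right)} = - \frac{35}{6}$ ($E{\left(c,z \right)} = \frac{1}{1 + \frac{1}{5}} \left(-7\right) = \frac{1}{\frac{6}{5}} \left(-7\right) = \frac{5}{6} \left(-7\right) = - \frac{35}{6}$)
$\left(-203 + 70\right) E{\left(-12,19 \right)} = \left(-203 + 70\right) \left(- \frac{35}{6}\right) = \left(-133\right) \left(- \frac{35}{6}\right) = \frac{4655}{6}$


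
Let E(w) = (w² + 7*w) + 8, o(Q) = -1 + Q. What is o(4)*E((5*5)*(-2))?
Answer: 6474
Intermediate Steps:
E(w) = 8 + w² + 7*w
o(4)*E((5*5)*(-2)) = (-1 + 4)*(8 + ((5*5)*(-2))² + 7*((5*5)*(-2))) = 3*(8 + (25*(-2))² + 7*(25*(-2))) = 3*(8 + (-50)² + 7*(-50)) = 3*(8 + 2500 - 350) = 3*2158 = 6474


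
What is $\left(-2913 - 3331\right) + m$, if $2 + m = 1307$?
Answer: $-4939$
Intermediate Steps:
$m = 1305$ ($m = -2 + 1307 = 1305$)
$\left(-2913 - 3331\right) + m = \left(-2913 - 3331\right) + 1305 = -6244 + 1305 = -4939$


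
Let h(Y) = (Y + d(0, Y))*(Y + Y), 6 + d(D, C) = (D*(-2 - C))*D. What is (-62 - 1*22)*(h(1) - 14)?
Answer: 2016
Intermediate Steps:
d(D, C) = -6 + D²*(-2 - C) (d(D, C) = -6 + (D*(-2 - C))*D = -6 + D²*(-2 - C))
h(Y) = 2*Y*(-6 + Y) (h(Y) = (Y + (-6 - 2*0² - 1*Y*0²))*(Y + Y) = (Y + (-6 - 2*0 - 1*Y*0))*(2*Y) = (Y + (-6 + 0 + 0))*(2*Y) = (Y - 6)*(2*Y) = (-6 + Y)*(2*Y) = 2*Y*(-6 + Y))
(-62 - 1*22)*(h(1) - 14) = (-62 - 1*22)*(2*1*(-6 + 1) - 14) = (-62 - 22)*(2*1*(-5) - 14) = -84*(-10 - 14) = -84*(-24) = 2016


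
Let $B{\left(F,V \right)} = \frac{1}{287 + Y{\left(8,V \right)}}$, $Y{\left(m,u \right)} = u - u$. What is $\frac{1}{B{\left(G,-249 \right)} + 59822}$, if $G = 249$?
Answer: $\frac{287}{17168915} \approx 1.6716 \cdot 10^{-5}$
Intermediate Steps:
$Y{\left(m,u \right)} = 0$
$B{\left(F,V \right)} = \frac{1}{287}$ ($B{\left(F,V \right)} = \frac{1}{287 + 0} = \frac{1}{287}$)
$\frac{1}{B{\left(G,-249 \right)} + 59822} = \frac{1}{\frac{1}{287} + 59822} = \frac{1}{\frac{17168915}{287}} = \frac{287}{17168915}$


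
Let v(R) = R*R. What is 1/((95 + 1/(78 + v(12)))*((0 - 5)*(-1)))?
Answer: 222/105455 ≈ 0.0021052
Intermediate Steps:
v(R) = R²
1/((95 + 1/(78 + v(12)))*((0 - 5)*(-1))) = 1/((95 + 1/(78 + 12²))*((0 - 5)*(-1))) = 1/((95 + 1/(78 + 144))*(-5*(-1))) = 1/((95 + 1/222)*5) = 1/((21091/222)*5) = 1/(105455/222) = 222/105455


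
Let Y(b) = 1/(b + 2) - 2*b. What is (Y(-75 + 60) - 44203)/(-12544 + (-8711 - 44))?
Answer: 574250/276887 ≈ 2.0740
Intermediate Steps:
Y(b) = 1/(2 + b) - 2*b
(Y(-75 + 60) - 44203)/(-12544 + (-8711 - 44)) = ((1 - 4*(-75 + 60) - 2*(-75 + 60)²)/(2 + (-75 + 60)) - 44203)/(-12544 + (-8711 - 44)) = ((1 - 4*(-15) - 2*(-15)²)/(2 - 15) - 44203)/(-12544 - 8755) = ((1 + 60 - 2*225)/(-13) - 44203)/(-21299) = (-(1 + 60 - 450)/13 - 44203)*(-1/21299) = (-1/13*(-389) - 44203)*(-1/21299) = (389/13 - 44203)*(-1/21299) = -574250/13*(-1/21299) = 574250/276887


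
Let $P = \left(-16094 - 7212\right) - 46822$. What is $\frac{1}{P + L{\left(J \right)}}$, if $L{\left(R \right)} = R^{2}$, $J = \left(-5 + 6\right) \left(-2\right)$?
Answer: $- \frac{1}{70124} \approx -1.426 \cdot 10^{-5}$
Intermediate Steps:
$P = -70128$ ($P = -23306 - 46822 = -70128$)
$J = -2$ ($J = 1 \left(-2\right) = -2$)
$\frac{1}{P + L{\left(J \right)}} = \frac{1}{-70128 + \left(-2\right)^{2}} = \frac{1}{-70128 + 4} = \frac{1}{-70124} = - \frac{1}{70124}$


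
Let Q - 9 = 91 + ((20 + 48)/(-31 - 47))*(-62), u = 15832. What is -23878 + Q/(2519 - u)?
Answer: -12397630754/519207 ≈ -23878.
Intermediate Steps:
Q = 6008/39 (Q = 9 + (91 + ((20 + 48)/(-31 - 47))*(-62)) = 9 + (91 + (68/(-78))*(-62)) = 9 + (91 + (68*(-1/78))*(-62)) = 9 + (91 - 34/39*(-62)) = 9 + (91 + 2108/39) = 9 + 5657/39 = 6008/39 ≈ 154.05)
-23878 + Q/(2519 - u) = -23878 + 6008/(39*(2519 - 1*15832)) = -23878 + 6008/(39*(2519 - 15832)) = -23878 + (6008/39)/(-13313) = -23878 + (6008/39)*(-1/13313) = -23878 - 6008/519207 = -12397630754/519207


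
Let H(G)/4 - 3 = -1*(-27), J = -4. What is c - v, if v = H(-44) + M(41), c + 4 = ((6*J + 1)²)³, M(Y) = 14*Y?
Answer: 148035191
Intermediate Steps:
H(G) = 120 (H(G) = 12 + 4*(-1*(-27)) = 12 + 4*27 = 12 + 108 = 120)
c = 148035885 (c = -4 + ((6*(-4) + 1)²)³ = -4 + ((-24 + 1)²)³ = -4 + ((-23)²)³ = -4 + 529³ = -4 + 148035889 = 148035885)
v = 694 (v = 120 + 14*41 = 120 + 574 = 694)
c - v = 148035885 - 1*694 = 148035885 - 694 = 148035191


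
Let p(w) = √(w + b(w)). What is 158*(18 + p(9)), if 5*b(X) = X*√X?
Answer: 2844 + 948*√10/5 ≈ 3443.6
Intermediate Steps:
b(X) = X^(3/2)/5 (b(X) = (X*√X)/5 = X^(3/2)/5)
p(w) = √(w + w^(3/2)/5)
158*(18 + p(9)) = 158*(18 + √(5*9^(3/2) + 25*9)/5) = 158*(18 + √(5*27 + 225)/5) = 158*(18 + √(135 + 225)/5) = 158*(18 + √360/5) = 158*(18 + (6*√10)/5) = 158*(18 + 6*√10/5) = 2844 + 948*√10/5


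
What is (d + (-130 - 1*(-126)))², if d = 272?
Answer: 71824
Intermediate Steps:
(d + (-130 - 1*(-126)))² = (272 + (-130 - 1*(-126)))² = (272 + (-130 + 126))² = (272 - 4)² = 268² = 71824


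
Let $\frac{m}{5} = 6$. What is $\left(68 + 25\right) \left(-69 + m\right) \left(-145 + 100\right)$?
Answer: $163215$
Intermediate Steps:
$m = 30$ ($m = 5 \cdot 6 = 30$)
$\left(68 + 25\right) \left(-69 + m\right) \left(-145 + 100\right) = \left(68 + 25\right) \left(-69 + 30\right) \left(-145 + 100\right) = 93 \left(-39\right) \left(-45\right) = \left(-3627\right) \left(-45\right) = 163215$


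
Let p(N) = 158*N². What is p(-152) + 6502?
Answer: 3656934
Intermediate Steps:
p(-152) + 6502 = 158*(-152)² + 6502 = 158*23104 + 6502 = 3650432 + 6502 = 3656934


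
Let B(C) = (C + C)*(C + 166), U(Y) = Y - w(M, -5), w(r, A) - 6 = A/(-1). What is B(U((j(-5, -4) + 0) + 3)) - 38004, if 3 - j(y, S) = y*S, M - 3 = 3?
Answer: -45054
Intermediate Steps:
M = 6 (M = 3 + 3 = 6)
j(y, S) = 3 - S*y (j(y, S) = 3 - y*S = 3 - S*y)
w(r, A) = 6 - A (w(r, A) = 6 + A/(-1) = 6 + A*(-1) = 6 - A)
U(Y) = -11 + Y (U(Y) = Y - (6 - 1*(-5)) = Y - (6 + 5) = Y - 1*11 = Y - 11 = -11 + Y)
B(C) = 2*C*(166 + C) (B(C) = (2*C)*(166 + C) = 2*C*(166 + C))
B(U((j(-5, -4) + 0) + 3)) - 38004 = 2*(-11 + (((3 - 1*(-4)*(-5)) + 0) + 3))*(166 + (-11 + (((3 - 1*(-4)*(-5)) + 0) + 3))) - 38004 = 2*(-11 + (((3 - 20) + 0) + 3))*(166 + (-11 + (((3 - 20) + 0) + 3))) - 38004 = 2*(-11 + ((-17 + 0) + 3))*(166 + (-11 + ((-17 + 0) + 3))) - 38004 = 2*(-11 + (-17 + 3))*(166 + (-11 + (-17 + 3))) - 38004 = 2*(-11 - 14)*(166 + (-11 - 14)) - 38004 = 2*(-25)*(166 - 25) - 38004 = 2*(-25)*141 - 38004 = -7050 - 38004 = -45054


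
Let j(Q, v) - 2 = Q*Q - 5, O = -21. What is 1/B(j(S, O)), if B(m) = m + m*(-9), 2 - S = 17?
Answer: -1/1776 ≈ -0.00056306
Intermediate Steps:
S = -15 (S = 2 - 1*17 = 2 - 17 = -15)
j(Q, v) = -3 + Q**2 (j(Q, v) = 2 + (Q*Q - 5) = 2 + (Q**2 - 5) = 2 + (-5 + Q**2) = -3 + Q**2)
B(m) = -8*m (B(m) = m - 9*m = -8*m)
1/B(j(S, O)) = 1/(-8*(-3 + (-15)**2)) = 1/(-8*(-3 + 225)) = 1/(-8*222) = 1/(-1776) = -1/1776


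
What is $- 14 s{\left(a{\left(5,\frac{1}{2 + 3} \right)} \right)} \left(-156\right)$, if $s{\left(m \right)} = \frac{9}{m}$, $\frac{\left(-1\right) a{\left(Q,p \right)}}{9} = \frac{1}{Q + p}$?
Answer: $- \frac{56784}{5} \approx -11357.0$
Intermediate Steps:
$a{\left(Q,p \right)} = - \frac{9}{Q + p}$
$- 14 s{\left(a{\left(5,\frac{1}{2 + 3} \right)} \right)} \left(-156\right) = - 14 \frac{9}{\left(-9\right) \frac{1}{5 + \frac{1}{2 + 3}}} \left(-156\right) = - 14 \frac{9}{\left(-9\right) \frac{1}{5 + \frac{1}{5}}} \left(-156\right) = - 14 \frac{9}{\left(-9\right) \frac{1}{\frac{26}{5}}} \left(-156\right) = - 14 \frac{9}{\left(-9\right) \frac{5}{26}} \left(-156\right) = - 14 \frac{9}{- \frac{45}{26}} \left(-156\right) = - 14 \cdot 9 \left(- \frac{26}{45}\right) \left(-156\right) = \left(-14\right) \left(- \frac{26}{5}\right) \left(-156\right) = \frac{364}{5} \left(-156\right) = - \frac{56784}{5}$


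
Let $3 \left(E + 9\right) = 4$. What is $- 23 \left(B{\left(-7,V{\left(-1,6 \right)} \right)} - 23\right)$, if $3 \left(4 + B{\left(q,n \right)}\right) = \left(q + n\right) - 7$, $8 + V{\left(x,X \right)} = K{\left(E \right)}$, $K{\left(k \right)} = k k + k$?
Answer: $\frac{10741}{27} \approx 397.81$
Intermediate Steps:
$E = - \frac{23}{3}$ ($E = -9 + \frac{1}{3} \cdot 4 = -9 + \frac{4}{3} = - \frac{23}{3} \approx -7.6667$)
$K{\left(k \right)} = k + k^{2}$ ($K{\left(k \right)} = k^{2} + k = k + k^{2}$)
$V{\left(x,X \right)} = \frac{388}{9}$ ($V{\left(x,X \right)} = -8 - \frac{23 \left(1 - \frac{23}{3}\right)}{3} = -8 - - \frac{460}{9} = -8 + \frac{460}{9} = \frac{388}{9}$)
$B{\left(q,n \right)} = - \frac{19}{3} + \frac{n}{3} + \frac{q}{3}$ ($B{\left(q,n \right)} = -4 + \frac{\left(q + n\right) - 7}{3} = -4 + \frac{\left(n + q\right) - 7}{3} = -4 + \frac{-7 + n + q}{3} = -4 + \left(- \frac{7}{3} + \frac{n}{3} + \frac{q}{3}\right) = - \frac{19}{3} + \frac{n}{3} + \frac{q}{3}$)
$- 23 \left(B{\left(-7,V{\left(-1,6 \right)} \right)} - 23\right) = - 23 \left(\left(- \frac{19}{3} + \frac{1}{3} \cdot \frac{388}{9} + \frac{1}{3} \left(-7\right)\right) - 23\right) = - 23 \left(\left(- \frac{19}{3} + \frac{388}{27} - \frac{7}{3}\right) - 23\right) = - 23 \left(\frac{154}{27} - 23\right) = \left(-23\right) \left(- \frac{467}{27}\right) = \frac{10741}{27}$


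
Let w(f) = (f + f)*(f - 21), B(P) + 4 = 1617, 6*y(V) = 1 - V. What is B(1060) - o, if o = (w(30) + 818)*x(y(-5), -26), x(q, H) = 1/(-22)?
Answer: 18422/11 ≈ 1674.7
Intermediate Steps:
y(V) = ⅙ - V/6 (y(V) = (1 - V)/6 = ⅙ - V/6)
B(P) = 1613 (B(P) = -4 + 1617 = 1613)
x(q, H) = -1/22
w(f) = 2*f*(-21 + f) (w(f) = (2*f)*(-21 + f) = 2*f*(-21 + f))
o = -679/11 (o = (2*30*(-21 + 30) + 818)*(-1/22) = (2*30*9 + 818)*(-1/22) = (540 + 818)*(-1/22) = 1358*(-1/22) = -679/11 ≈ -61.727)
B(1060) - o = 1613 - 1*(-679/11) = 1613 + 679/11 = 18422/11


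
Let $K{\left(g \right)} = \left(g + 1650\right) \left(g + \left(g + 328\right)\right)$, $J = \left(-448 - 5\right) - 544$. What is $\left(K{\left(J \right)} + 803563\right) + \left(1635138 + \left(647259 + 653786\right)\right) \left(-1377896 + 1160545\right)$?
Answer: $-638182595568$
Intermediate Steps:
$J = -997$ ($J = -453 - 544 = -997$)
$K{\left(g \right)} = \left(328 + 2 g\right) \left(1650 + g\right)$ ($K{\left(g \right)} = \left(1650 + g\right) \left(g + \left(328 + g\right)\right) = \left(1650 + g\right) \left(328 + 2 g\right) = \left(328 + 2 g\right) \left(1650 + g\right)$)
$\left(K{\left(J \right)} + 803563\right) + \left(1635138 + \left(647259 + 653786\right)\right) \left(-1377896 + 1160545\right) = \left(\left(541200 + 2 \left(-997\right)^{2} + 3628 \left(-997\right)\right) + 803563\right) + \left(1635138 + \left(647259 + 653786\right)\right) \left(-1377896 + 1160545\right) = \left(\left(541200 + 2 \cdot 994009 - 3617116\right) + 803563\right) + \left(1635138 + 1301045\right) \left(-217351\right) = \left(\left(541200 + 1988018 - 3617116\right) + 803563\right) + 2936183 \left(-217351\right) = \left(-1087898 + 803563\right) - 638182311233 = -284335 - 638182311233 = -638182595568$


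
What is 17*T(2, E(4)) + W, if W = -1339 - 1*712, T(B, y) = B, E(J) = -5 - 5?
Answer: -2017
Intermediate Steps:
E(J) = -10
W = -2051 (W = -1339 - 712 = -2051)
17*T(2, E(4)) + W = 17*2 - 2051 = 34 - 2051 = -2017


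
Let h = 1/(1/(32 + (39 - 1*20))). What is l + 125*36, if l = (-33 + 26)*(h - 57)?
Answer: 4542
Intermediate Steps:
h = 51 (h = 1/(1/(32 + (39 - 20))) = 1/(1/(32 + 19)) = 1/(1/51) = 51)
l = 42 (l = (-33 + 26)*(51 - 57) = -7*(-6) = 42)
l + 125*36 = 42 + 125*36 = 42 + 4500 = 4542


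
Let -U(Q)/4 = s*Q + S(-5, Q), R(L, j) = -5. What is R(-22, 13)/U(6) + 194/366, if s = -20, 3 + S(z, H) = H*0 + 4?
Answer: 45257/87108 ≈ 0.51955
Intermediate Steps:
S(z, H) = 1 (S(z, H) = -3 + (H*0 + 4) = -3 + (0 + 4) = -3 + 4 = 1)
U(Q) = -4 + 80*Q (U(Q) = -4*(-20*Q + 1) = -4*(1 - 20*Q) = -4 + 80*Q)
R(-22, 13)/U(6) + 194/366 = -5/(-4 + 80*6) + 194/366 = -5/(-4 + 480) + 194*(1/366) = -5/476 + 97/183 = 45257/87108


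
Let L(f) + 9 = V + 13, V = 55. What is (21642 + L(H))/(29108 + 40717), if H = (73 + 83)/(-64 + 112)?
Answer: 21701/69825 ≈ 0.31079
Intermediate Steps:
H = 13/4 (H = 156/48 = 156*(1/48) = 13/4 ≈ 3.2500)
L(f) = 59 (L(f) = -9 + (55 + 13) = -9 + 68 = 59)
(21642 + L(H))/(29108 + 40717) = (21642 + 59)/(29108 + 40717) = 21701/69825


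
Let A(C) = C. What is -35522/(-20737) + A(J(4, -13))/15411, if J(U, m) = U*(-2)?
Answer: 547263646/319577907 ≈ 1.7125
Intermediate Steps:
J(U, m) = -2*U
-35522/(-20737) + A(J(4, -13))/15411 = -35522/(-20737) - 2*4/15411 = -35522*(-1/20737) - 8*1/15411 = 35522/20737 - 8/15411 = 547263646/319577907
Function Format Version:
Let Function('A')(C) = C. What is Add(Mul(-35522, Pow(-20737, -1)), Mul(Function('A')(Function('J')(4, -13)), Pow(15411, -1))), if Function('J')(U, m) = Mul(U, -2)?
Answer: Rational(547263646, 319577907) ≈ 1.7125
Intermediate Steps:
Function('J')(U, m) = Mul(-2, U)
Add(Mul(-35522, Pow(-20737, -1)), Mul(Function('A')(Function('J')(4, -13)), Pow(15411, -1))) = Add(Mul(-35522, Pow(-20737, -1)), Mul(Mul(-2, 4), Pow(15411, -1))) = Add(Mul(-35522, Rational(-1, 20737)), Mul(-8, Rational(1, 15411))) = Add(Rational(35522, 20737), Rational(-8, 15411)) = Rational(547263646, 319577907)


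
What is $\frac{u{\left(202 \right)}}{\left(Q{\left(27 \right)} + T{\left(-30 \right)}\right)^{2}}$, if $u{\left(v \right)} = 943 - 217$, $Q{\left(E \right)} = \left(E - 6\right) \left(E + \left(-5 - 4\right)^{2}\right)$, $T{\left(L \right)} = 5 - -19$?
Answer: $\frac{121}{875544} \approx 0.0001382$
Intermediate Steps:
$T{\left(L \right)} = 24$ ($T{\left(L \right)} = 5 + 19 = 24$)
$Q{\left(E \right)} = \left(-6 + E\right) \left(81 + E\right)$ ($Q{\left(E \right)} = \left(-6 + E\right) \left(E + \left(-9\right)^{2}\right) = \left(-6 + E\right) \left(E + 81\right) = \left(-6 + E\right) \left(81 + E\right)$)
$u{\left(v \right)} = 726$
$\frac{u{\left(202 \right)}}{\left(Q{\left(27 \right)} + T{\left(-30 \right)}\right)^{2}} = \frac{726}{\left(\left(-486 + 27^{2} + 75 \cdot 27\right) + 24\right)^{2}} = \frac{726}{\left(\left(-486 + 729 + 2025\right) + 24\right)^{2}} = \frac{726}{\left(2268 + 24\right)^{2}} = \frac{726}{2292^{2}} = \frac{726}{5253264} = 726 \cdot \frac{1}{5253264} = \frac{121}{875544}$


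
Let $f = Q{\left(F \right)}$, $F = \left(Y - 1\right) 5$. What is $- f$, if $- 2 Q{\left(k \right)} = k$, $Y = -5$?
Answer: $-15$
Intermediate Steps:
$F = -30$ ($F = \left(-5 - 1\right) 5 = \left(-6\right) 5 = -30$)
$Q{\left(k \right)} = - \frac{k}{2}$
$f = 15$ ($f = \left(- \frac{1}{2}\right) \left(-30\right) = 15$)
$- f = \left(-1\right) 15 = -15$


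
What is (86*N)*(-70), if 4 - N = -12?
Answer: -96320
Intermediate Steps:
N = 16 (N = 4 - 1*(-12) = 4 + 12 = 16)
(86*N)*(-70) = (86*16)*(-70) = 1376*(-70) = -96320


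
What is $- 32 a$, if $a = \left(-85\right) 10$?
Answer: $27200$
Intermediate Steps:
$a = -850$
$- 32 a = \left(-32\right) \left(-850\right) = 27200$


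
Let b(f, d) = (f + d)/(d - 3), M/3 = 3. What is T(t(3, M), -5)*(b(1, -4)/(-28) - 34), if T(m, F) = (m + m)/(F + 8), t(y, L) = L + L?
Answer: -20001/49 ≈ -408.18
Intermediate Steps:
M = 9 (M = 3*3 = 9)
t(y, L) = 2*L
T(m, F) = 2*m/(8 + F) (T(m, F) = (2*m)/(8 + F) = 2*m/(8 + F))
b(f, d) = (d + f)/(-3 + d)
T(t(3, M), -5)*(b(1, -4)/(-28) - 34) = (2*(2*9)/(8 - 5))*(((-4 + 1)/(-3 - 4))/(-28) - 34) = (2*18/3)*((-3/(-7))*(-1/28) - 34) = (2*18*(⅓))*(-⅐*(-3)*(-1/28) - 34) = 12*((3/7)*(-1/28) - 34) = 12*(-3/196 - 34) = 12*(-6667/196) = -20001/49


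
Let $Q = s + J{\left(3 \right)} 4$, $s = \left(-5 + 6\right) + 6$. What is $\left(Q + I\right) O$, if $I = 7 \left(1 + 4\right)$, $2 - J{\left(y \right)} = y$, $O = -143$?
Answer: $-5434$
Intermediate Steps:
$J{\left(y \right)} = 2 - y$
$s = 7$ ($s = 1 + 6 = 7$)
$I = 35$ ($I = 7 \cdot 5 = 35$)
$Q = 3$ ($Q = 7 + \left(2 - 3\right) 4 = 7 - 4 = 3$)
$\left(Q + I\right) O = \left(3 + 35\right) \left(-143\right) = 38 \left(-143\right) = -5434$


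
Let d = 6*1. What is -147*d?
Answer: -882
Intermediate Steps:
d = 6
-147*d = -147*6 = -882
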